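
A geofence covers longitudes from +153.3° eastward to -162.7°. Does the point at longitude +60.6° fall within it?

No

Band width going east from +153.3° to -162.7°: ((-162.7 − 153.3) mod 360) = 44.0°.
Offset of +60.6° east of the west edge: ((60.6 − 153.3) mod 360) = 267.3°.
267.3° > 44.0° ⇒ outside.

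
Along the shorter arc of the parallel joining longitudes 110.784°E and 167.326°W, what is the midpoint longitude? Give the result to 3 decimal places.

151.729°E

Signed shortest Δλ from +110.784° to -167.326° is +81.890°.
Midpoint longitude = +110.784° + (+81.890°)/2 = +110.784° + 40.945° = +151.729°.
(The naïve average (+110.784 + -167.326)/2 = -28.271° is on the wrong side of the globe.)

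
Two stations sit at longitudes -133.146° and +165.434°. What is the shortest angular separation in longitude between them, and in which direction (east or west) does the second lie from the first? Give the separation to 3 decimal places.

Raw difference: 165.434 − -133.146 = 298.58°.
Normalise into (−180°, 180°]: 298.58° − 360° = -61.42°.
Negative ⇒ the second point lies to the west; separation 61.420°.

61.420° west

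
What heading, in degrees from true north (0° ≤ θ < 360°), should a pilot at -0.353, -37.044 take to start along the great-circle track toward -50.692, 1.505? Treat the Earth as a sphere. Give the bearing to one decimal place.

Δλ = 1.505 − -37.044 = 38.549°.
θ = atan2( sin Δλ · cos φ₂ , cos φ₁ · sin φ₂ − sin φ₁ · cos φ₂ · cos Δλ )
  = atan2(0.39478, -0.77068) = 152.876° → normalised to [0°, 360°): 152.876°.

152.9°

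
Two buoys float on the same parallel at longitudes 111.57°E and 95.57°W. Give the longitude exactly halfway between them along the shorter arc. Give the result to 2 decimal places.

Signed shortest Δλ from +111.57° to -95.57° is +152.86°.
Midpoint longitude = +111.57° + (+152.86°)/2 = +111.57° + 76.43° = +188.00°.
Normalise into (−180°, 180°]: -172.00°.
(The naïve average (+111.57 + -95.57)/2 = 8.0° is on the wrong side of the globe.)

172.00°W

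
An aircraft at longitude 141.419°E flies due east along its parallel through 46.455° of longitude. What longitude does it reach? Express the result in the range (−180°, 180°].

172.126°W

Start at +141.419°; shift +46.455° → +187.874°.
+187.874° lies outside (−180°, 180°]; subtract 360° → -172.126°.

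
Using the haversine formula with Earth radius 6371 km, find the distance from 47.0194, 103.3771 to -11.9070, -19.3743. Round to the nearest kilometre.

13431 km

Δλ = -19.3743 − 103.3771 = -122.7514°.
Δφ = -11.9070 − 47.0194 = -58.9264°.
a = sin²(Δφ/2) + cos φ₁ · cos φ₂ · sin²(Δλ/2) = 0.755916.
c = 2·atan2(√a, √(1−a)) = 2.10811 rad → d = 6371·c ≈ 13430.78 km.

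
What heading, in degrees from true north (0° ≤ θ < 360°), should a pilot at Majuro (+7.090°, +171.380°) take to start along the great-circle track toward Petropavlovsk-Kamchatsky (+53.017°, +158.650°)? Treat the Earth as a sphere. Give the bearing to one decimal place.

Δλ = 158.650 − 171.380 = -12.730°.
θ = atan2( sin Δλ · cos φ₂ , cos φ₁ · sin φ₂ − sin φ₁ · cos φ₂ · cos Δλ )
  = atan2(-0.13256, 0.72028) = -10.428° → normalised to [0°, 360°): 349.572°.

349.6°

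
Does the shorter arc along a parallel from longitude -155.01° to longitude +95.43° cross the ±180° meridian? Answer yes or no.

Yes

Naïve |95.43 − -155.01| = 250.44° > 180°, so the shorter arc goes the other way round — across 180°.
Signed shortest Δλ = ((95.43 − -155.01 + 180) mod 360) − 180 = -109.56°.
Going west by 109.56° from -155.01° passes through 180° before reaching +95.43°.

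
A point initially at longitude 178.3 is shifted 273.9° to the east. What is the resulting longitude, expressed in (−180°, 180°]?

+92.2°

Start at +178.3°; shift +273.9° → +452.2°.
+452.2° lies outside (−180°, 180°]; subtract 360° → +92.2°.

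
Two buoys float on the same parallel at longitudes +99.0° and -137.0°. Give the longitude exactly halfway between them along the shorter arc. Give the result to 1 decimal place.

Signed shortest Δλ from +99.0° to -137.0° is +124.0°.
Midpoint longitude = +99.0° + (+124.0°)/2 = +99.0° + 62.0° = +161.0°.
(The naïve average (+99.0 + -137.0)/2 = -19.0° is on the wrong side of the globe.)

+161.0°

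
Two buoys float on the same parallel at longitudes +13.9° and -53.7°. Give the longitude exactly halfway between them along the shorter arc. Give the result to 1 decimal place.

Signed shortest Δλ from +13.9° to -53.7° is -67.6°.
Midpoint longitude = +13.9° + (-67.6°)/2 = +13.9° − 33.8° = -19.9°.

-19.9°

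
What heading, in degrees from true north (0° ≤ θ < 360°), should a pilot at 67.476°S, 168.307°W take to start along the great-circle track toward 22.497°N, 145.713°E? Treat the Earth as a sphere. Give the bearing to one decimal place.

318.1°

Δλ = 145.713 − -168.307 = 314.020°; wrapped into (−180°, 180°]: -45.980°.
θ = atan2( sin Δλ · cos φ₂ , cos φ₁ · sin φ₂ − sin φ₁ · cos φ₂ · cos Δλ )
  = atan2(-0.66437, 0.73963) = -41.932° → normalised to [0°, 360°): 318.068°.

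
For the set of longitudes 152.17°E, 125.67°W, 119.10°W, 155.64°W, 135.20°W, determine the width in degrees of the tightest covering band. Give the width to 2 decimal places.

88.73°

Sort the longitudes: -155.64°, -135.20°, -125.67°, -119.10°, +152.17°.
Eastward gaps between consecutive values (wrapping around): 20.44°, 9.53°, 6.57°, 271.27°, 52.19°.
Largest gap = 271.27° ⇒ minimal covering band is its complement: 360° − 271.27° = 88.73°.
Band runs from +152.17° eastward to -119.10°, crossing the antimeridian.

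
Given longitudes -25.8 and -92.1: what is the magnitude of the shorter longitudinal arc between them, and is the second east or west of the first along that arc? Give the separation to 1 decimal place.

66.3° west

Raw difference: -92.1 − -25.8 = -66.3°.
Normalise into (−180°, 180°]: -66.3° stays -66.3°.
Negative ⇒ the second point lies to the west; separation 66.3°.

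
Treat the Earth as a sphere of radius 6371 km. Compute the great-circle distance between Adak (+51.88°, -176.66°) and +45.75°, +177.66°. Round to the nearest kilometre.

Δλ = 177.66 − -176.66 = 354.32°; wrapped into (−180°, 180°]: -5.68°.
Δφ = 45.75 − 51.88 = -6.13°.
a = sin²(Δφ/2) + cos φ₁ · cos φ₂ · sin²(Δλ/2) = 0.003916.
c = 2·atan2(√a, √(1−a)) = 0.12524 rad → d = 6371·c ≈ 797.93 km.

798 km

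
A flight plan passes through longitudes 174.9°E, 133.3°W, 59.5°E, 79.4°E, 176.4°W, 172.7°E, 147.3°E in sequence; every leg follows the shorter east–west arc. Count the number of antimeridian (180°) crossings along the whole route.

4

Leg 1: +174.9° → -133.3°, shortest Δλ = 51.8° (east) — crosses 180°.
Leg 2: -133.3° → +59.5°, shortest Δλ = -167.2° (west) — crosses 180°.
Leg 3: +59.5° → +79.4°, shortest Δλ = 19.9° (east) — does not cross 180°.
Leg 4: +79.4° → -176.4°, shortest Δλ = 104.2° (east) — crosses 180°.
Leg 5: -176.4° → +172.7°, shortest Δλ = -10.9° (west) — crosses 180°.
Leg 6: +172.7° → +147.3°, shortest Δλ = -25.4° (west) — does not cross 180°.
Total crossings: 4.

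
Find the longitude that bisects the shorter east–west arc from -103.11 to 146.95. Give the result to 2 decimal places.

-158.08°

Signed shortest Δλ from -103.11° to +146.95° is -109.94°.
Midpoint longitude = -103.11° + (-109.94°)/2 = -103.11° − 54.97° = -158.08°.
(The naïve average (-103.11 + +146.95)/2 = 21.92° is on the wrong side of the globe.)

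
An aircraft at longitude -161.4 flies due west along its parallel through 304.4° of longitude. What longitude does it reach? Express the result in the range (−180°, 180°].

Start at -161.4°; shift −304.4° → -465.8°.
-465.8° lies outside (−180°, 180°]; add 360° → -105.8°.

-105.8°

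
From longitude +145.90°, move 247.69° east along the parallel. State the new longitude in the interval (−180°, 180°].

+33.59°

Start at +145.90°; shift +247.69° → +393.59°.
+393.59° lies outside (−180°, 180°]; subtract 360° → +33.59°.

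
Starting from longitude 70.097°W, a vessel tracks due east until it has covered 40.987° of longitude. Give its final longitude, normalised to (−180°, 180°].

Start at -70.097°; shift +40.987° → -29.110°.
-29.110° already lies in (−180°, 180°].

29.110°W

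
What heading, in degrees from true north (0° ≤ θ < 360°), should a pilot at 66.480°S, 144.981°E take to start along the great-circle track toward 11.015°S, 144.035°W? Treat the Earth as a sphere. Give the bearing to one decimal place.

76.8°

Δλ = -144.035 − 144.981 = -289.016°; wrapped into (−180°, 180°]: 70.984°.
θ = atan2( sin Δλ · cos φ₂ , cos φ₁ · sin φ₂ − sin φ₁ · cos φ₂ · cos Δλ )
  = atan2(0.92801, 0.21701) = 76.838° → normalised to [0°, 360°): 76.838°.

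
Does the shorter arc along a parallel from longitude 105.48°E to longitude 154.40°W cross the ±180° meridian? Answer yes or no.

Naïve |-154.40 − 105.48| = 259.88° > 180°, so the shorter arc goes the other way round — across 180°.
Signed shortest Δλ = ((-154.40 − 105.48 + 180) mod 360) − 180 = 100.12°.
Going east by 100.12° from +105.48° passes through 180° before reaching -154.40°.

Yes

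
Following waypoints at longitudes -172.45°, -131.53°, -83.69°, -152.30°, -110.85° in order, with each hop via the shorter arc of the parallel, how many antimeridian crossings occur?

Leg 1: -172.45° → -131.53°, shortest Δλ = 40.92° (east) — does not cross 180°.
Leg 2: -131.53° → -83.69°, shortest Δλ = 47.84° (east) — does not cross 180°.
Leg 3: -83.69° → -152.30°, shortest Δλ = -68.61° (west) — does not cross 180°.
Leg 4: -152.30° → -110.85°, shortest Δλ = 41.45° (east) — does not cross 180°.
Total crossings: 0.

0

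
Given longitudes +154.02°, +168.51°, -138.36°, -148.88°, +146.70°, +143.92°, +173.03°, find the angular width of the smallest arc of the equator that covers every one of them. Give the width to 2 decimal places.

Sort the longitudes: -148.88°, -138.36°, +143.92°, +146.70°, +154.02°, +168.51°, +173.03°.
Eastward gaps between consecutive values (wrapping around): 10.52°, 282.28°, 2.78°, 7.32°, 14.49°, 4.52°, 38.09°.
Largest gap = 282.28° ⇒ minimal covering band is its complement: 360° − 282.28° = 77.72°.
Band runs from +143.92° eastward to -138.36°, crossing the antimeridian.

77.72°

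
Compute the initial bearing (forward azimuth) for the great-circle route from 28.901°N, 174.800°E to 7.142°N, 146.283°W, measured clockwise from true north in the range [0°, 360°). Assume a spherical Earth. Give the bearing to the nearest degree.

Δλ = -146.283 − 174.800 = -321.083°; wrapped into (−180°, 180°]: 38.917°.
θ = atan2( sin Δλ · cos φ₂ , cos φ₁ · sin φ₂ − sin φ₁ · cos φ₂ · cos Δλ )
  = atan2(0.62332, -0.26427) = 112.976° → normalised to [0°, 360°): 112.976°.

113°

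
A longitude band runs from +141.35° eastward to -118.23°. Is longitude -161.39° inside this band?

Band width going east from +141.35° to -118.23°: ((-118.23 − 141.35) mod 360) = 100.42°.
Offset of -161.39° east of the west edge: ((-161.39 − 141.35) mod 360) = 57.26°.
57.26° ≤ 100.42° ⇒ inside.

Yes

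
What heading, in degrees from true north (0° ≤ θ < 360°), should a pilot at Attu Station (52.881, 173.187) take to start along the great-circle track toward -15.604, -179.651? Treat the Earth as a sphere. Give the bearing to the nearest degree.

Δλ = -179.651 − 173.187 = -352.838°; wrapped into (−180°, 180°]: 7.162°.
θ = atan2( sin Δλ · cos φ₂ , cos φ₁ · sin φ₂ − sin φ₁ · cos φ₂ · cos Δλ )
  = atan2(0.12008, -0.92433) = 172.598° → normalised to [0°, 360°): 172.598°.

173°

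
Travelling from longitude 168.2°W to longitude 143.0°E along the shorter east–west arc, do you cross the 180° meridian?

Yes

Naïve |143.0 − -168.2| = 311.2° > 180°, so the shorter arc goes the other way round — across 180°.
Signed shortest Δλ = ((143.0 − -168.2 + 180) mod 360) − 180 = -48.8°.
Going west by 48.8° from -168.2° passes through 180° before reaching +143.0°.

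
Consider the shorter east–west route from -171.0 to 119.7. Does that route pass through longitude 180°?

Naïve |119.7 − -171.0| = 290.7° > 180°, so the shorter arc goes the other way round — across 180°.
Signed shortest Δλ = ((119.7 − -171.0 + 180) mod 360) − 180 = -69.3°.
Going west by 69.3° from -171.0° passes through 180° before reaching +119.7°.

Yes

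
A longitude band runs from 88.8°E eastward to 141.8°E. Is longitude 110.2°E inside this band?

Band width going east from +88.8° to +141.8°: ((141.8 − 88.8) mod 360) = 53.0°.
Offset of +110.2° east of the west edge: ((110.2 − 88.8) mod 360) = 21.4°.
21.4° ≤ 53.0° ⇒ inside.

Yes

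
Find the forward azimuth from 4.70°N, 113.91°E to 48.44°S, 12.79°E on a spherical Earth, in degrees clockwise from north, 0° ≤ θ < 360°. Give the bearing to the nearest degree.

Δλ = 12.79 − 113.91 = -101.12°.
θ = atan2( sin Δλ · cos φ₂ , cos φ₁ · sin φ₂ − sin φ₁ · cos φ₂ · cos Δλ )
  = atan2(-0.65095, -0.73526) = -138.481° → normalised to [0°, 360°): 221.519°.

222°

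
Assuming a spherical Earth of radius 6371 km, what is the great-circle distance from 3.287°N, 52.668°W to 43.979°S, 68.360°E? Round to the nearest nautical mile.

Δλ = 68.360 − -52.668 = 121.028°.
Δφ = -43.979 − 3.287 = -47.266°.
a = sin²(Δφ/2) + cos φ₁ · cos φ₂ · sin²(Δλ/2) = 0.705062.
c = 2·atan2(√a, √(1−a)) = 1.99339 rad → d = 6371·c ≈ 12699.87 km ≈ 6857.38 nmi.

6857 nmi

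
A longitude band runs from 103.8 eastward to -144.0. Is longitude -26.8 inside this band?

Band width going east from +103.8° to -144.0°: ((-144.0 − 103.8) mod 360) = 112.2°.
Offset of -26.8° east of the west edge: ((-26.8 − 103.8) mod 360) = 229.4°.
229.4° > 112.2° ⇒ outside.

No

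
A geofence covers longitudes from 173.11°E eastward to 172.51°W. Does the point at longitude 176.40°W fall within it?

Yes

Band width going east from +173.11° to -172.51°: ((-172.51 − 173.11) mod 360) = 14.38°.
Offset of -176.40° east of the west edge: ((-176.40 − 173.11) mod 360) = 10.49°.
10.49° ≤ 14.38° ⇒ inside.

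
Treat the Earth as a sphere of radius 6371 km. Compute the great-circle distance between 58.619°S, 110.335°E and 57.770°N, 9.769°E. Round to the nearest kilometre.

15638 km

Δλ = 9.769 − 110.335 = -100.566°.
Δφ = 57.770 − -58.619 = 116.389°.
a = sin²(Δφ/2) + cos φ₁ · cos φ₂ · sin²(Δλ/2) = 0.886550.
c = 2·atan2(√a, √(1−a)) = 2.45451 rad → d = 6371·c ≈ 15637.69 km.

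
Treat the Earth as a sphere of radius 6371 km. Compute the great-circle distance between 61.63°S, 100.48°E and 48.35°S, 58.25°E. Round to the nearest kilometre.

Δλ = 58.25 − 100.48 = -42.23°.
Δφ = -48.35 − -61.63 = 13.28°.
a = sin²(Δφ/2) + cos φ₁ · cos φ₂ · sin²(Δλ/2) = 0.054351.
c = 2·atan2(√a, √(1−a)) = 0.47060 rad → d = 6371·c ≈ 2998.16 km.

2998 km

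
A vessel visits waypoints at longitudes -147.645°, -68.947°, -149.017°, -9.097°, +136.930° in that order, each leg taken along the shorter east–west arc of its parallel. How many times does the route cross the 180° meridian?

0

Leg 1: -147.645° → -68.947°, shortest Δλ = 78.698° (east) — does not cross 180°.
Leg 2: -68.947° → -149.017°, shortest Δλ = -80.07° (west) — does not cross 180°.
Leg 3: -149.017° → -9.097°, shortest Δλ = 139.92° (east) — does not cross 180°.
Leg 4: -9.097° → +136.930°, shortest Δλ = 146.027° (east) — does not cross 180°.
Total crossings: 0.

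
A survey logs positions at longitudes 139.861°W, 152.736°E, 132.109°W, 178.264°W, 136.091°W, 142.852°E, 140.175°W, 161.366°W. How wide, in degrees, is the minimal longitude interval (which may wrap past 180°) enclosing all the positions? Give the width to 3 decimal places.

85.039°

Sort the longitudes: -178.264°, -161.366°, -140.175°, -139.861°, -136.091°, -132.109°, +142.852°, +152.736°.
Eastward gaps between consecutive values (wrapping around): 16.898°, 21.191°, 0.314°, 3.770°, 3.982°, 274.961°, 9.884°, 29.000°.
Largest gap = 274.961° ⇒ minimal covering band is its complement: 360° − 274.961° = 85.039°.
Band runs from +142.852° eastward to -132.109°, crossing the antimeridian.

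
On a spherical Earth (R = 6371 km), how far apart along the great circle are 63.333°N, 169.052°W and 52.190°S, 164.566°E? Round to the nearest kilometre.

Δλ = 164.566 − -169.052 = 333.618°; wrapped into (−180°, 180°]: -26.382°.
Δφ = -52.190 − 63.333 = -115.523°.
a = sin²(Δφ/2) + cos φ₁ · cos φ₂ · sin²(Δλ/2) = 0.729764.
c = 2·atan2(√a, √(1−a)) = 2.04826 rad → d = 6371·c ≈ 13049.47 km.

13049 km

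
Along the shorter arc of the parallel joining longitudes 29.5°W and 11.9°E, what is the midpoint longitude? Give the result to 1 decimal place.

8.8°W

Signed shortest Δλ from -29.5° to +11.9° is +41.4°.
Midpoint longitude = -29.5° + (+41.4°)/2 = -29.5° + 20.7° = -8.8°.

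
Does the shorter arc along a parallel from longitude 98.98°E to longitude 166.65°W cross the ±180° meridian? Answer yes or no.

Naïve |-166.65 − 98.98| = 265.63° > 180°, so the shorter arc goes the other way round — across 180°.
Signed shortest Δλ = ((-166.65 − 98.98 + 180) mod 360) − 180 = 94.37°.
Going east by 94.37° from +98.98° passes through 180° before reaching -166.65°.

Yes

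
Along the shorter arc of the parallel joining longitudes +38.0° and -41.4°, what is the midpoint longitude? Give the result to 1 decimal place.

-1.7°

Signed shortest Δλ from +38.0° to -41.4° is -79.4°.
Midpoint longitude = +38.0° + (-79.4°)/2 = +38.0° − 39.7° = -1.7°.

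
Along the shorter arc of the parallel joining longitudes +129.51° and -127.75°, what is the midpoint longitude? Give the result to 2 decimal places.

-179.12°

Signed shortest Δλ from +129.51° to -127.75° is +102.74°.
Midpoint longitude = +129.51° + (+102.74°)/2 = +129.51° + 51.37° = +180.88°.
Normalise into (−180°, 180°]: -179.12°.
(The naïve average (+129.51 + -127.75)/2 = 0.88° is on the wrong side of the globe.)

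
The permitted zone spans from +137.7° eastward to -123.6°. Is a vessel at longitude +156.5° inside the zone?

Yes

Band width going east from +137.7° to -123.6°: ((-123.6 − 137.7) mod 360) = 98.7°.
Offset of +156.5° east of the west edge: ((156.5 − 137.7) mod 360) = 18.8°.
18.8° ≤ 98.7° ⇒ inside.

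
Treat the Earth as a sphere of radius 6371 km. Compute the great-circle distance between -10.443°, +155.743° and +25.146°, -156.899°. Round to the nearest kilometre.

Δλ = -156.899 − 155.743 = -312.642°; wrapped into (−180°, 180°]: 47.358°.
Δφ = 25.146 − -10.443 = 35.589°.
a = sin²(Δφ/2) + cos φ₁ · cos φ₂ · sin²(Δλ/2) = 0.236982.
c = 2·atan2(√a, √(1−a)) = 1.01686 rad → d = 6371·c ≈ 6478.43 km.

6478 km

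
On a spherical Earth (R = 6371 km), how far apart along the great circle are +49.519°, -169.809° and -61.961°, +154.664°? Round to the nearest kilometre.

Δλ = 154.664 − -169.809 = 324.473°; wrapped into (−180°, 180°]: -35.527°.
Δφ = -61.961 − 49.519 = -111.480°.
a = sin²(Δφ/2) + cos φ₁ · cos φ₂ · sin²(Δλ/2) = 0.711493.
c = 2·atan2(√a, √(1−a)) = 2.00753 rad → d = 6371·c ≈ 12790.00 km.

12790 km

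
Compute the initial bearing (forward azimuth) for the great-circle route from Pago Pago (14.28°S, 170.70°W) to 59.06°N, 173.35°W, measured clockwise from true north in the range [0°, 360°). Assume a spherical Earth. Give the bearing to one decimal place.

358.6°

Δλ = -173.35 − -170.70 = -2.65°.
θ = atan2( sin Δλ · cos φ₂ , cos φ₁ · sin φ₂ − sin φ₁ · cos φ₂ · cos Δλ )
  = atan2(-0.02377, 0.95789) = -1.422° → normalised to [0°, 360°): 358.578°.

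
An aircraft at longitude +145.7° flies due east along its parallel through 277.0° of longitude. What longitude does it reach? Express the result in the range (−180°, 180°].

Start at +145.7°; shift +277.0° → +422.7°.
+422.7° lies outside (−180°, 180°]; subtract 360° → +62.7°.

+62.7°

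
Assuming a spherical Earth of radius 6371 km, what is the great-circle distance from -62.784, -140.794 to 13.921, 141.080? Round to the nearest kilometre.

10791 km

Δλ = 141.080 − -140.794 = 281.874°; wrapped into (−180°, 180°]: -78.126°.
Δφ = 13.921 − -62.784 = 76.705°.
a = sin²(Δφ/2) + cos φ₁ · cos φ₂ · sin²(Δλ/2) = 0.561304.
c = 2·atan2(√a, √(1−a)) = 1.69371 rad → d = 6371·c ≈ 10790.65 km.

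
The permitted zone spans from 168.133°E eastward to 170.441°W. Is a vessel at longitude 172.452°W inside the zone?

Yes

Band width going east from +168.133° to -170.441°: ((-170.441 − 168.133) mod 360) = 21.426°.
Offset of -172.452° east of the west edge: ((-172.452 − 168.133) mod 360) = 19.415°.
19.415° ≤ 21.426° ⇒ inside.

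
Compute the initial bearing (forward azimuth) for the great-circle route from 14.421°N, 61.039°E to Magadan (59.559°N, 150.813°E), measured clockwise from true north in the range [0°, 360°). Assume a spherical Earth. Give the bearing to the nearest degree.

Δλ = 150.813 − 61.039 = 89.774°.
θ = atan2( sin Δλ · cos φ₂ , cos φ₁ · sin φ₂ − sin φ₁ · cos φ₂ · cos Δλ )
  = atan2(0.50665, 0.83449) = 31.263° → normalised to [0°, 360°): 31.263°.

31°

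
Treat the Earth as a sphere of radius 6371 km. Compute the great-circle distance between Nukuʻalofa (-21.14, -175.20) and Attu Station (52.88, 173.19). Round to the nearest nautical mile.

Δλ = 173.19 − -175.20 = 348.39°; wrapped into (−180°, 180°]: -11.61°.
Δφ = 52.88 − -21.14 = 74.02°.
a = sin²(Δφ/2) + cos φ₁ · cos φ₂ · sin²(Δλ/2) = 0.368107.
c = 2·atan2(√a, √(1−a)) = 1.30385 rad → d = 6371·c ≈ 8306.84 km ≈ 4485.33 nmi.

4485 nmi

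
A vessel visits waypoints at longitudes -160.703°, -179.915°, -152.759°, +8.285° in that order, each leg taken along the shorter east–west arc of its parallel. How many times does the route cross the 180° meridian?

Leg 1: -160.703° → -179.915°, shortest Δλ = -19.212° (west) — does not cross 180°.
Leg 2: -179.915° → -152.759°, shortest Δλ = 27.156° (east) — does not cross 180°.
Leg 3: -152.759° → +8.285°, shortest Δλ = 161.044° (east) — does not cross 180°.
Total crossings: 0.

0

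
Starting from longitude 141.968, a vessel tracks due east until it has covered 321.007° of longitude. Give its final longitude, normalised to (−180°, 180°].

+102.975°

Start at +141.968°; shift +321.007° → +462.975°.
+462.975° lies outside (−180°, 180°]; subtract 360° → +102.975°.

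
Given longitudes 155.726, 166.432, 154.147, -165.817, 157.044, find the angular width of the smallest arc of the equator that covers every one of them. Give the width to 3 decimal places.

40.036°

Sort the longitudes: -165.817°, +154.147°, +155.726°, +157.044°, +166.432°.
Eastward gaps between consecutive values (wrapping around): 319.964°, 1.579°, 1.318°, 9.388°, 27.751°.
Largest gap = 319.964° ⇒ minimal covering band is its complement: 360° − 319.964° = 40.036°.
Band runs from +154.147° eastward to -165.817°, crossing the antimeridian.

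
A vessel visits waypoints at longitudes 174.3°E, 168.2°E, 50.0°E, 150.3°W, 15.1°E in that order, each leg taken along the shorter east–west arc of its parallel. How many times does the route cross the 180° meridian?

Leg 1: +174.3° → +168.2°, shortest Δλ = -6.1° (west) — does not cross 180°.
Leg 2: +168.2° → +50.0°, shortest Δλ = -118.2° (west) — does not cross 180°.
Leg 3: +50.0° → -150.3°, shortest Δλ = 159.7° (east) — crosses 180°.
Leg 4: -150.3° → +15.1°, shortest Δλ = 165.4° (east) — does not cross 180°.
Total crossings: 1.

1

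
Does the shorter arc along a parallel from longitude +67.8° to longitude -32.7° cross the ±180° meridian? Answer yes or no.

No

Signed shortest Δλ = ((-32.7 − 67.8 + 180) mod 360) − 180 = -100.5°.
Going west by 100.5° from +67.8° reaches -32.7° without touching 180°.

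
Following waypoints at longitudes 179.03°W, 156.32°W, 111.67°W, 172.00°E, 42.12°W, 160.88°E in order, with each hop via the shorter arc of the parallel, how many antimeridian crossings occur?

Leg 1: -179.03° → -156.32°, shortest Δλ = 22.71° (east) — does not cross 180°.
Leg 2: -156.32° → -111.67°, shortest Δλ = 44.65° (east) — does not cross 180°.
Leg 3: -111.67° → +172.00°, shortest Δλ = -76.33° (west) — crosses 180°.
Leg 4: +172.00° → -42.12°, shortest Δλ = 145.88° (east) — crosses 180°.
Leg 5: -42.12° → +160.88°, shortest Δλ = -157.0° (west) — crosses 180°.
Total crossings: 3.

3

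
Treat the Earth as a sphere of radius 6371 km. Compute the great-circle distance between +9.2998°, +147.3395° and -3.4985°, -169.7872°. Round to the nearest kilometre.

Δλ = -169.7872 − 147.3395 = -317.1267°; wrapped into (−180°, 180°]: 42.8733°.
Δφ = -3.4985 − 9.2998 = -12.7983°.
a = sin²(Δφ/2) + cos φ₁ · cos φ₂ · sin²(Δλ/2) = 0.143991.
c = 2·atan2(√a, √(1−a)) = 0.77843 rad → d = 6371·c ≈ 4959.36 km.

4959 km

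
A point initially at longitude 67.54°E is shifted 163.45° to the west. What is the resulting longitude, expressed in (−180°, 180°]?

95.91°W

Start at +67.54°; shift −163.45° → -95.91°.
-95.91° already lies in (−180°, 180°].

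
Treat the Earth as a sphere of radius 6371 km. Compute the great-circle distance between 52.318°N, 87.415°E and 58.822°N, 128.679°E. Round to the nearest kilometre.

2646 km

Δλ = 128.679 − 87.415 = 41.264°.
Δφ = 58.822 − 52.318 = 6.504°.
a = sin²(Δφ/2) + cos φ₁ · cos φ₂ · sin²(Δλ/2) = 0.042510.
c = 2·atan2(√a, √(1−a)) = 0.41534 rad → d = 6371·c ≈ 2646.11 km.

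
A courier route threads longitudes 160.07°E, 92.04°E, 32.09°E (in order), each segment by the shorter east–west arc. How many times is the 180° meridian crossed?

0

Leg 1: +160.07° → +92.04°, shortest Δλ = -68.03° (west) — does not cross 180°.
Leg 2: +92.04° → +32.09°, shortest Δλ = -59.95° (west) — does not cross 180°.
Total crossings: 0.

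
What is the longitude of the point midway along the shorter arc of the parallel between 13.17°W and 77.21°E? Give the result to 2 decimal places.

32.02°E

Signed shortest Δλ from -13.17° to +77.21° is +90.38°.
Midpoint longitude = -13.17° + (+90.38°)/2 = -13.17° + 45.19° = +32.02°.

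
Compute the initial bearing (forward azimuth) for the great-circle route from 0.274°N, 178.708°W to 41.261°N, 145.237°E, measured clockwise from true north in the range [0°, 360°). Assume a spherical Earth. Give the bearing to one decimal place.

326.0°

Δλ = 145.237 − -178.708 = 323.945°; wrapped into (−180°, 180°]: -36.055°.
θ = atan2( sin Δλ · cos φ₂ , cos φ₁ · sin φ₂ − sin φ₁ · cos φ₂ · cos Δλ )
  = atan2(-0.44243, 0.65658) = -33.974° → normalised to [0°, 360°): 326.026°.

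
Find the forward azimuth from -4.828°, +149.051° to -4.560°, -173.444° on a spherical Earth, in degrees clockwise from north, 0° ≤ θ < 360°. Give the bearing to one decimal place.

Δλ = -173.444 − 149.051 = -322.495°; wrapped into (−180°, 180°]: 37.505°.
θ = atan2( sin Δλ · cos φ₂ , cos φ₁ · sin φ₂ − sin φ₁ · cos φ₂ · cos Δλ )
  = atan2(0.60690, -0.01266) = 91.195° → normalised to [0°, 360°): 91.195°.

91.2°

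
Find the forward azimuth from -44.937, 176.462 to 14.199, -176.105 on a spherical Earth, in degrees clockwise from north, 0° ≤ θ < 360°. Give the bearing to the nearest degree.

8°

Δλ = -176.105 − 176.462 = -352.567°; wrapped into (−180°, 180°]: 7.433°.
θ = atan2( sin Δλ · cos φ₂ , cos φ₁ · sin φ₂ − sin φ₁ · cos φ₂ · cos Δλ )
  = atan2(0.12541, 0.85263) = 8.368° → normalised to [0°, 360°): 8.368°.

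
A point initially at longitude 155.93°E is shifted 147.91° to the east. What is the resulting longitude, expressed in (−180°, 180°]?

56.16°W

Start at +155.93°; shift +147.91° → +303.84°.
+303.84° lies outside (−180°, 180°]; subtract 360° → -56.16°.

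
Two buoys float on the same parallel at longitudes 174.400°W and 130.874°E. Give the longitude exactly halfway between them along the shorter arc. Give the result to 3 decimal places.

158.237°E

Signed shortest Δλ from -174.400° to +130.874° is -54.726°.
Midpoint longitude = -174.400° + (-54.726°)/2 = -174.400° − 27.363° = -201.763°.
Normalise into (−180°, 180°]: +158.237°.
(The naïve average (-174.400 + +130.874)/2 = -21.763° is on the wrong side of the globe.)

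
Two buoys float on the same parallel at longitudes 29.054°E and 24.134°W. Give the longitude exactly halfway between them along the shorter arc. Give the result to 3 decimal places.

2.460°E

Signed shortest Δλ from +29.054° to -24.134° is -53.188°.
Midpoint longitude = +29.054° + (-53.188°)/2 = +29.054° − 26.594° = +2.460°.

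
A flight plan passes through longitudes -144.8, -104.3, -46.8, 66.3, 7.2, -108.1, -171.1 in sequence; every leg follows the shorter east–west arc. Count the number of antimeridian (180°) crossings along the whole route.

Leg 1: -144.8° → -104.3°, shortest Δλ = 40.5° (east) — does not cross 180°.
Leg 2: -104.3° → -46.8°, shortest Δλ = 57.5° (east) — does not cross 180°.
Leg 3: -46.8° → +66.3°, shortest Δλ = 113.1° (east) — does not cross 180°.
Leg 4: +66.3° → +7.2°, shortest Δλ = -59.1° (west) — does not cross 180°.
Leg 5: +7.2° → -108.1°, shortest Δλ = -115.3° (west) — does not cross 180°.
Leg 6: -108.1° → -171.1°, shortest Δλ = -63.0° (west) — does not cross 180°.
Total crossings: 0.

0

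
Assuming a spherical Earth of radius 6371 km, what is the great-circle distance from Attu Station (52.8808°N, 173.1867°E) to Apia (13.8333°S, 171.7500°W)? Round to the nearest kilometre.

Δλ = -171.7500 − 173.1867 = -344.9367°; wrapped into (−180°, 180°]: 15.0633°.
Δφ = -13.8333 − 52.8808 = -66.7141°.
a = sin²(Δφ/2) + cos φ₁ · cos φ₂ · sin²(Δλ/2) = 0.312407.
c = 2·atan2(√a, √(1−a)) = 1.18620 rad → d = 6371·c ≈ 7557.28 km.

7557 km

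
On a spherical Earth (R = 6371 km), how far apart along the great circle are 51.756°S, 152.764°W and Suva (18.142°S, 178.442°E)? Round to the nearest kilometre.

4507 km

Δλ = 178.442 − -152.764 = 331.206°; wrapped into (−180°, 180°]: -28.794°.
Δφ = -18.142 − -51.756 = 33.614°.
a = sin²(Δφ/2) + cos φ₁ · cos φ₂ · sin²(Δλ/2) = 0.119973.
c = 2·atan2(√a, √(1−a)) = 0.70740 rad → d = 6371·c ≈ 4506.84 km.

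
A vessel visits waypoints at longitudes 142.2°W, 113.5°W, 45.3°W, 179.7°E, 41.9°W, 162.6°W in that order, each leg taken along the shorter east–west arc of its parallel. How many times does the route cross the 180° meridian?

2

Leg 1: -142.2° → -113.5°, shortest Δλ = 28.7° (east) — does not cross 180°.
Leg 2: -113.5° → -45.3°, shortest Δλ = 68.2° (east) — does not cross 180°.
Leg 3: -45.3° → +179.7°, shortest Δλ = -135.0° (west) — crosses 180°.
Leg 4: +179.7° → -41.9°, shortest Δλ = 138.4° (east) — crosses 180°.
Leg 5: -41.9° → -162.6°, shortest Δλ = -120.7° (west) — does not cross 180°.
Total crossings: 2.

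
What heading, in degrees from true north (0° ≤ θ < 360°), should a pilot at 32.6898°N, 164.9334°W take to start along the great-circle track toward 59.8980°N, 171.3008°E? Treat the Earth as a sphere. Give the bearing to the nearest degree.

337°

Δλ = 171.3008 − -164.9334 = 336.2342°; wrapped into (−180°, 180°]: -23.7658°.
θ = atan2( sin Δλ · cos φ₂ , cos φ₁ · sin φ₂ − sin φ₁ · cos φ₂ · cos Δλ )
  = atan2(-0.20212, 0.48020) = -22.827° → normalised to [0°, 360°): 337.173°.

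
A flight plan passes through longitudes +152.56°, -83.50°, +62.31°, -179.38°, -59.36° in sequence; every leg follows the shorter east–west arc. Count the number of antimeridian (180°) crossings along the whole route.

2

Leg 1: +152.56° → -83.50°, shortest Δλ = 123.94° (east) — crosses 180°.
Leg 2: -83.50° → +62.31°, shortest Δλ = 145.81° (east) — does not cross 180°.
Leg 3: +62.31° → -179.38°, shortest Δλ = 118.31° (east) — crosses 180°.
Leg 4: -179.38° → -59.36°, shortest Δλ = 120.02° (east) — does not cross 180°.
Total crossings: 2.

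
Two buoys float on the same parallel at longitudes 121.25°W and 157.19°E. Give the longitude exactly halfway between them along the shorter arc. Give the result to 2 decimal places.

Signed shortest Δλ from -121.25° to +157.19° is -81.56°.
Midpoint longitude = -121.25° + (-81.56°)/2 = -121.25° − 40.78° = -162.03°.
(The naïve average (-121.25 + +157.19)/2 = 17.97° is on the wrong side of the globe.)

162.03°W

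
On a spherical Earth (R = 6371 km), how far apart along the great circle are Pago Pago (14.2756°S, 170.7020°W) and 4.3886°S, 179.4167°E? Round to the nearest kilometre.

1543 km

Δλ = 179.4167 − -170.7020 = 350.1187°; wrapped into (−180°, 180°]: -9.8813°.
Δφ = -4.3886 − -14.2756 = 9.8870°.
a = sin²(Δφ/2) + cos φ₁ · cos φ₂ · sin²(Δλ/2) = 0.014593.
c = 2·atan2(√a, √(1−a)) = 0.24219 rad → d = 6371·c ≈ 1543.02 km.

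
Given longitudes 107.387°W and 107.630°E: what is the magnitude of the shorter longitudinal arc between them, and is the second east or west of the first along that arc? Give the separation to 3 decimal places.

144.983° west

Raw difference: 107.630 − -107.387 = 215.017°.
Normalise into (−180°, 180°]: 215.017° − 360° = -144.983°.
Negative ⇒ the second point lies to the west; separation 144.983°.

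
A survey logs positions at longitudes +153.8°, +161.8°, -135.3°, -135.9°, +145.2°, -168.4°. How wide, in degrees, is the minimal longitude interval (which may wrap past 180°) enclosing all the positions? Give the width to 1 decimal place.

Sort the longitudes: -168.4°, -135.9°, -135.3°, +145.2°, +153.8°, +161.8°.
Eastward gaps between consecutive values (wrapping around): 32.5°, 0.6°, 280.5°, 8.6°, 8.0°, 29.8°.
Largest gap = 280.5° ⇒ minimal covering band is its complement: 360° − 280.5° = 79.5°.
Band runs from +145.2° eastward to -135.3°, crossing the antimeridian.

79.5°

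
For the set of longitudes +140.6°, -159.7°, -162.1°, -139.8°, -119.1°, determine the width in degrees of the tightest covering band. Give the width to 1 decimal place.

100.3°

Sort the longitudes: -162.1°, -159.7°, -139.8°, -119.1°, +140.6°.
Eastward gaps between consecutive values (wrapping around): 2.4°, 19.9°, 20.7°, 259.7°, 57.3°.
Largest gap = 259.7° ⇒ minimal covering band is its complement: 360° − 259.7° = 100.3°.
Band runs from +140.6° eastward to -119.1°, crossing the antimeridian.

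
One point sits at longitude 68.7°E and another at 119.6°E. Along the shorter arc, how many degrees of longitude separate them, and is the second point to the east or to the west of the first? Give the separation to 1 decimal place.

Raw difference: 119.6 − 68.7 = 50.9°.
Normalise into (−180°, 180°]: 50.9° stays 50.9°.
Positive ⇒ the second point lies to the east; separation 50.9°.

50.9° east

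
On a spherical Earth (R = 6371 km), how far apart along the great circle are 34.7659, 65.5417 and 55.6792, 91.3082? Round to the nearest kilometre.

3043 km

Δλ = 91.3082 − 65.5417 = 25.7665°.
Δφ = 55.6792 − 34.7659 = 20.9133°.
a = sin²(Δφ/2) + cos φ₁ · cos φ₂ · sin²(Δλ/2) = 0.055965.
c = 2·atan2(√a, √(1−a)) = 0.47767 rad → d = 6371·c ≈ 3043.22 km.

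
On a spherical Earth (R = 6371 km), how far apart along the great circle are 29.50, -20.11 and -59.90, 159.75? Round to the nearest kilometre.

Δλ = 159.75 − -20.11 = 179.86°.
Δφ = -59.90 − 29.50 = -89.40°.
a = sin²(Δφ/2) + cos φ₁ · cos φ₂ · sin²(Δλ/2) = 0.931256.
c = 2·atan2(√a, √(1−a)) = 2.61101 rad → d = 6371·c ≈ 16634.74 km.

16635 km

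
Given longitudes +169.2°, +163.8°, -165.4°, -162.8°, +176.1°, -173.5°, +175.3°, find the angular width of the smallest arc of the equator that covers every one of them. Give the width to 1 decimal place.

Sort the longitudes: -173.5°, -165.4°, -162.8°, +163.8°, +169.2°, +175.3°, +176.1°.
Eastward gaps between consecutive values (wrapping around): 8.1°, 2.6°, 326.6°, 5.4°, 6.1°, 0.8°, 10.4°.
Largest gap = 326.6° ⇒ minimal covering band is its complement: 360° − 326.6° = 33.4°.
Band runs from +163.8° eastward to -162.8°, crossing the antimeridian.

33.4°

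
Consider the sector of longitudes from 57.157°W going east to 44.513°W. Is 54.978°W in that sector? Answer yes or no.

Band width going east from -57.157° to -44.513°: ((-44.513 − -57.157) mod 360) = 12.644°.
Offset of -54.978° east of the west edge: ((-54.978 − -57.157) mod 360) = 2.179°.
2.179° ≤ 12.644° ⇒ inside.

Yes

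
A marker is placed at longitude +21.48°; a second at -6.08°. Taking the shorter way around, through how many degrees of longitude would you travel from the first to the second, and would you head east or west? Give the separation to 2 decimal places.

Raw difference: -6.08 − 21.48 = -27.56°.
Normalise into (−180°, 180°]: -27.56° stays -27.56°.
Negative ⇒ the second point lies to the west; separation 27.56°.

27.56° west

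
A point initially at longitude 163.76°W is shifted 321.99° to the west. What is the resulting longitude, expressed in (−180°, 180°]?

125.75°W

Start at -163.76°; shift −321.99° → -485.75°.
-485.75° lies outside (−180°, 180°]; add 360° → -125.75°.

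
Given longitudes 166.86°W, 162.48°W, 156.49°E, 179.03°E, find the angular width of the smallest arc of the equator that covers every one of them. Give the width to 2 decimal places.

Sort the longitudes: -166.86°, -162.48°, +156.49°, +179.03°.
Eastward gaps between consecutive values (wrapping around): 4.38°, 318.97°, 22.54°, 14.11°.
Largest gap = 318.97° ⇒ minimal covering band is its complement: 360° − 318.97° = 41.03°.
Band runs from +156.49° eastward to -162.48°, crossing the antimeridian.

41.03°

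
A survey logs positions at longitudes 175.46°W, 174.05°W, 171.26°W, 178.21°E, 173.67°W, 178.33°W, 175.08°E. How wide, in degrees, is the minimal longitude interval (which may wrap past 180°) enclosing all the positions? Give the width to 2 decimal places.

13.66°

Sort the longitudes: -178.33°, -175.46°, -174.05°, -173.67°, -171.26°, +175.08°, +178.21°.
Eastward gaps between consecutive values (wrapping around): 2.87°, 1.41°, 0.38°, 2.41°, 346.34°, 3.13°, 3.46°.
Largest gap = 346.34° ⇒ minimal covering band is its complement: 360° − 346.34° = 13.66°.
Band runs from +175.08° eastward to -171.26°, crossing the antimeridian.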